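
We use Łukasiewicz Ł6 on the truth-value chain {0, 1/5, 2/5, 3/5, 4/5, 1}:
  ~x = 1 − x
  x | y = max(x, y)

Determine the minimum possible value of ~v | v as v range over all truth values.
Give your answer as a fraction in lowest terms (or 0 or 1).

3/5

Take v = 2/5:
~v = ~2/5 = 3/5
~v | v = 3/5 | 2/5 = 3/5
No assignment yields a value below 3/5, so this is the minimum.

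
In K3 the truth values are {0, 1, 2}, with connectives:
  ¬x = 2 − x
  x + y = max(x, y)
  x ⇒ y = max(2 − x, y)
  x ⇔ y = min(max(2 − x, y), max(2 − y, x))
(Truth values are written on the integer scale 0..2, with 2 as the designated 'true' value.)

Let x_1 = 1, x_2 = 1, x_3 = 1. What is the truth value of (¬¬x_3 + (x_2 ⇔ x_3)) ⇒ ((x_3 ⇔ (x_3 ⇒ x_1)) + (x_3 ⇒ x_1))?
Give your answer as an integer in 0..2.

¬x_3 = ¬1 = 1
¬¬x_3 = ¬1 = 1
x_2 ⇔ x_3 = 1 ⇔ 1 = 1
¬¬x_3 + (x_2 ⇔ x_3) = 1 + 1 = 1
x_3 ⇒ x_1 = 1 ⇒ 1 = 1
x_3 ⇔ (x_3 ⇒ x_1) = 1 ⇔ 1 = 1
x_3 ⇒ x_1 = 1 ⇒ 1 = 1
(x_3 ⇔ (x_3 ⇒ x_1)) + (x_3 ⇒ x_1) = 1 + 1 = 1
(¬¬x_3 + (x_2 ⇔ x_3)) ⇒ ((x_3 ⇔ (x_3 ⇒ x_1)) + (x_3 ⇒ x_1)) = 1 ⇒ 1 = 1

1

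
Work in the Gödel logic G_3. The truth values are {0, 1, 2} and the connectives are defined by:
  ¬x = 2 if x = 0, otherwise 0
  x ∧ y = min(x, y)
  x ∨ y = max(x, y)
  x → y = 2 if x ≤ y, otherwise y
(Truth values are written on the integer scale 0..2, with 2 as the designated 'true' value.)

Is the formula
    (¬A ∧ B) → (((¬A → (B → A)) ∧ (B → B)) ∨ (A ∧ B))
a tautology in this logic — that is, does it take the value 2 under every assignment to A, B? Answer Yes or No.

Counterexample: take A = 0, B = 1.
¬A = ¬0 = 2
¬A ∧ B = 2 ∧ 1 = 1
¬A = ¬0 = 2
B → A = 1 → 0 = 0
¬A → (B → A) = 2 → 0 = 0
B → B = 1 → 1 = 2
(¬A → (B → A)) ∧ (B → B) = 0 ∧ 2 = 0
A ∧ B = 0 ∧ 1 = 0
((¬A → (B → A)) ∧ (B → B)) ∨ (A ∧ B) = 0 ∨ 0 = 0
(¬A ∧ B) → (((¬A → (B → A)) ∧ (B → B)) ∨ (A ∧ B)) = 1 → 0 = 0
This gives 0 ≠ 2.

No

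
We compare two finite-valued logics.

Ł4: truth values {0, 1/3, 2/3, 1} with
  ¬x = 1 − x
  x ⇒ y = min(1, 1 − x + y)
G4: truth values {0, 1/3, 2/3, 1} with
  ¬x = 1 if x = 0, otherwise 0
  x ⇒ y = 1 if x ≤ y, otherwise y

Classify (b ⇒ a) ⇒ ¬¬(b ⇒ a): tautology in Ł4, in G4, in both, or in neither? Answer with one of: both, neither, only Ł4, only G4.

both

In Ł4: every assignment gives 1 — tautology.
In G4: every assignment gives 1 — tautology.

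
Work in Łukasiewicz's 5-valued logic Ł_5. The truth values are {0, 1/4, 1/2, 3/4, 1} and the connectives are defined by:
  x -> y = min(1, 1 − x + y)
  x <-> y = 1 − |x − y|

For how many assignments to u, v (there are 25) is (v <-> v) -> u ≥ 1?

5

value 1: 5 assignments (counts)
value 3/4: 5 assignments
value 1/2: 5 assignments
value 1/4: 5 assignments
value 0: 5 assignments
So 5 of the 25 assignments meet the threshold.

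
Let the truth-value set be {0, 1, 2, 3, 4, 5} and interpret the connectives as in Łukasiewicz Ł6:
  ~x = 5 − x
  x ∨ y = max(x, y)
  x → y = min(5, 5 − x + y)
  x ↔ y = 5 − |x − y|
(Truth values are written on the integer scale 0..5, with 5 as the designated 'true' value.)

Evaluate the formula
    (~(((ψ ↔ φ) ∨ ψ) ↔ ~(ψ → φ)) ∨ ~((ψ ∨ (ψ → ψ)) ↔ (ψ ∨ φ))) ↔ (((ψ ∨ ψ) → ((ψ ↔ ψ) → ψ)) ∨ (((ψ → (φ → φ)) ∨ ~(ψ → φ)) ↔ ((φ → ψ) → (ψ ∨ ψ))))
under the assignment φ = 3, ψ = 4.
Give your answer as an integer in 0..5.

ψ ↔ φ = 4 ↔ 3 = 4
(ψ ↔ φ) ∨ ψ = 4 ∨ 4 = 4
ψ → φ = 4 → 3 = 4
~(ψ → φ) = ~4 = 1
((ψ ↔ φ) ∨ ψ) ↔ ~(ψ → φ) = 4 ↔ 1 = 2
~(((ψ ↔ φ) ∨ ψ) ↔ ~(ψ → φ)) = ~2 = 3
ψ → ψ = 4 → 4 = 5
ψ ∨ (ψ → ψ) = 4 ∨ 5 = 5
ψ ∨ φ = 4 ∨ 3 = 4
(ψ ∨ (ψ → ψ)) ↔ (ψ ∨ φ) = 5 ↔ 4 = 4
~((ψ ∨ (ψ → ψ)) ↔ (ψ ∨ φ)) = ~4 = 1
~(((ψ ↔ φ) ∨ ψ) ↔ ~(ψ → φ)) ∨ ~((ψ ∨ (ψ → ψ)) ↔ (ψ ∨ φ)) = 3 ∨ 1 = 3
ψ ∨ ψ = 4 ∨ 4 = 4
ψ ↔ ψ = 4 ↔ 4 = 5
(ψ ↔ ψ) → ψ = 5 → 4 = 4
(ψ ∨ ψ) → ((ψ ↔ ψ) → ψ) = 4 → 4 = 5
φ → φ = 3 → 3 = 5
ψ → (φ → φ) = 4 → 5 = 5
ψ → φ = 4 → 3 = 4
~(ψ → φ) = ~4 = 1
(ψ → (φ → φ)) ∨ ~(ψ → φ) = 5 ∨ 1 = 5
φ → ψ = 3 → 4 = 5
ψ ∨ ψ = 4 ∨ 4 = 4
(φ → ψ) → (ψ ∨ ψ) = 5 → 4 = 4
((ψ → (φ → φ)) ∨ ~(ψ → φ)) ↔ ((φ → ψ) → (ψ ∨ ψ)) = 5 ↔ 4 = 4
((ψ ∨ ψ) → ((ψ ↔ ψ) → ψ)) ∨ (((ψ → (φ → φ)) ∨ ~(ψ → φ)) ↔ ((φ → ψ) → (ψ ∨ ψ))) = 5 ∨ 4 = 5
(~(((ψ ↔ φ) ∨ ψ) ↔ ~(ψ → φ)) ∨ ~((ψ ∨ (ψ → ψ)) ↔ (ψ ∨ φ))) ↔ (((ψ ∨ ψ) → ((ψ ↔ ψ) → ψ)) ∨ (((ψ → (φ → φ)) ∨ ~(ψ → φ)) ↔ ((φ → ψ) → (ψ ∨ ψ)))) = 3 ↔ 5 = 3

3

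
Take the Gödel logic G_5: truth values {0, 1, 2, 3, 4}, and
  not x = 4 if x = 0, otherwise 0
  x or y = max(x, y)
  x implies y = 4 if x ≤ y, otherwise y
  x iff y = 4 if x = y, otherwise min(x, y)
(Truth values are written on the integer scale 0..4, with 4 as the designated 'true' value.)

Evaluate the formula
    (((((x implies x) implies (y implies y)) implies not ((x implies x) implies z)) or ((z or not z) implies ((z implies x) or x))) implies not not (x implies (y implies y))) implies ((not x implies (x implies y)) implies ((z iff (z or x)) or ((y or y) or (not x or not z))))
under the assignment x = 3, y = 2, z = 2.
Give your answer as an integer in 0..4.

2

x implies x = 3 implies 3 = 4
y implies y = 2 implies 2 = 4
(x implies x) implies (y implies y) = 4 implies 4 = 4
x implies x = 3 implies 3 = 4
(x implies x) implies z = 4 implies 2 = 2
not ((x implies x) implies z) = not 2 = 0
((x implies x) implies (y implies y)) implies not ((x implies x) implies z) = 4 implies 0 = 0
not z = not 2 = 0
z or not z = 2 or 0 = 2
z implies x = 2 implies 3 = 4
(z implies x) or x = 4 or 3 = 4
(z or not z) implies ((z implies x) or x) = 2 implies 4 = 4
(((x implies x) implies (y implies y)) implies not ((x implies x) implies z)) or ((z or not z) implies ((z implies x) or x)) = 0 or 4 = 4
y implies y = 2 implies 2 = 4
x implies (y implies y) = 3 implies 4 = 4
not (x implies (y implies y)) = not 4 = 0
not not (x implies (y implies y)) = not 0 = 4
((((x implies x) implies (y implies y)) implies not ((x implies x) implies z)) or ((z or not z) implies ((z implies x) or x))) implies not not (x implies (y implies y)) = 4 implies 4 = 4
not x = not 3 = 0
x implies y = 3 implies 2 = 2
not x implies (x implies y) = 0 implies 2 = 4
z or x = 2 or 3 = 3
z iff (z or x) = 2 iff 3 = 2
y or y = 2 or 2 = 2
not x = not 3 = 0
not z = not 2 = 0
not x or not z = 0 or 0 = 0
(y or y) or (not x or not z) = 2 or 0 = 2
(z iff (z or x)) or ((y or y) or (not x or not z)) = 2 or 2 = 2
(not x implies (x implies y)) implies ((z iff (z or x)) or ((y or y) or (not x or not z))) = 4 implies 2 = 2
(((((x implies x) implies (y implies y)) implies not ((x implies x) implies z)) or ((z or not z) implies ((z implies x) or x))) implies not not (x implies (y implies y))) implies ((not x implies (x implies y)) implies ((z iff (z or x)) or ((y or y) or (not x or not z)))) = 4 implies 2 = 2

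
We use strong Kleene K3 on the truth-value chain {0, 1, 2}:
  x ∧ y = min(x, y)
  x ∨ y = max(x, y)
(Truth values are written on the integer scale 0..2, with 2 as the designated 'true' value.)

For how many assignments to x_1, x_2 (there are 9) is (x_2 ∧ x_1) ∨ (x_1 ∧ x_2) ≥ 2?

x_1 = 0, x_2 = 0 ↦ 0  <
x_1 = 0, x_2 = 1 ↦ 0  <
x_1 = 0, x_2 = 2 ↦ 0  <
x_1 = 1, x_2 = 0 ↦ 0  <
x_1 = 1, x_2 = 1 ↦ 1  <
x_1 = 1, x_2 = 2 ↦ 1  <
x_1 = 2, x_2 = 0 ↦ 0  <
x_1 = 2, x_2 = 1 ↦ 1  <
x_1 = 2, x_2 = 2 ↦ 2  ≥
So 1 of the 9 assignments meets the threshold.

1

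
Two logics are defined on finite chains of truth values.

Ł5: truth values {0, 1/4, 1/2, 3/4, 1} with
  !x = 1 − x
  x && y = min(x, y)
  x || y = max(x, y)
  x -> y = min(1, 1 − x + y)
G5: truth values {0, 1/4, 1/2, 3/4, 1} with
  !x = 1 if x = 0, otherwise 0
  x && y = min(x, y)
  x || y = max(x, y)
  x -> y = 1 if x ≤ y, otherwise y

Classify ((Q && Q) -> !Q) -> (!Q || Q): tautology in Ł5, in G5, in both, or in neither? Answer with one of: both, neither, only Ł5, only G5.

In Ł5: at Q = 1/4 the value is 3/4 — not a tautology.
In G5: every assignment gives 1 — tautology.

only G5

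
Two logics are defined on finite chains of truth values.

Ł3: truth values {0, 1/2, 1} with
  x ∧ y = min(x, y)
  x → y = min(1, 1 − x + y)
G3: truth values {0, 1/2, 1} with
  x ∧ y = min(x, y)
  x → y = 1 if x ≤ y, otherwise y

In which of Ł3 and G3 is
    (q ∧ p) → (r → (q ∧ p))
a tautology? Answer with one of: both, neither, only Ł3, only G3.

In Ł3: every assignment gives 1 — tautology.
In G3: every assignment gives 1 — tautology.

both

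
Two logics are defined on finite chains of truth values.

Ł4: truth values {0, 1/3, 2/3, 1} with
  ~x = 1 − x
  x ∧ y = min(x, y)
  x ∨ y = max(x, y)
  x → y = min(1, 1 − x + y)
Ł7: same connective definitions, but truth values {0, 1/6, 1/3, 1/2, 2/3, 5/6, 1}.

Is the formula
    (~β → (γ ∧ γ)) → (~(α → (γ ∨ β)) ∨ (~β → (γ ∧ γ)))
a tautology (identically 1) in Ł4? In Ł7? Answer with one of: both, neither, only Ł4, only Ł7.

In Ł4: every assignment gives 1 — tautology.
In Ł7: every assignment gives 1 — tautology.

both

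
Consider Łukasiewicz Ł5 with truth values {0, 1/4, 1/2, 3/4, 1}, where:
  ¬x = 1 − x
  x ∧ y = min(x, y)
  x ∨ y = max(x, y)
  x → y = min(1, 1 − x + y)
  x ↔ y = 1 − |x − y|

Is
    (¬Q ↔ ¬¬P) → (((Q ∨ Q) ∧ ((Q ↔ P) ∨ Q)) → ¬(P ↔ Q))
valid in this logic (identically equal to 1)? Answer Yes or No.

No

Counterexample: take P = 1/4, Q = 3/4.
¬Q = ¬3/4 = 1/4
¬P = ¬1/4 = 3/4
¬¬P = ¬3/4 = 1/4
¬Q ↔ ¬¬P = 1/4 ↔ 1/4 = 1
Q ∨ Q = 3/4 ∨ 3/4 = 3/4
Q ↔ P = 3/4 ↔ 1/4 = 1/2
(Q ↔ P) ∨ Q = 1/2 ∨ 3/4 = 3/4
(Q ∨ Q) ∧ ((Q ↔ P) ∨ Q) = 3/4 ∧ 3/4 = 3/4
P ↔ Q = 1/4 ↔ 3/4 = 1/2
¬(P ↔ Q) = ¬1/2 = 1/2
((Q ∨ Q) ∧ ((Q ↔ P) ∨ Q)) → ¬(P ↔ Q) = 3/4 → 1/2 = 3/4
(¬Q ↔ ¬¬P) → (((Q ∨ Q) ∧ ((Q ↔ P) ∨ Q)) → ¬(P ↔ Q)) = 1 → 3/4 = 3/4
This gives 3/4 ≠ 1.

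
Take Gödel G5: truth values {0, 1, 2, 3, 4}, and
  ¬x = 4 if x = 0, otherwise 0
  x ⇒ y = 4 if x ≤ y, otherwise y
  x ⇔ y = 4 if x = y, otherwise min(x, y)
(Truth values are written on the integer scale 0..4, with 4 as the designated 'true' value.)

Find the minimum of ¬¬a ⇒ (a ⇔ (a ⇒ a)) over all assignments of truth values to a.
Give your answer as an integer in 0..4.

1

Take a = 1:
¬a = ¬1 = 0
¬¬a = ¬0 = 4
a ⇒ a = 1 ⇒ 1 = 4
a ⇔ (a ⇒ a) = 1 ⇔ 4 = 1
¬¬a ⇒ (a ⇔ (a ⇒ a)) = 4 ⇒ 1 = 1
No assignment yields a value below 1, so this is the minimum.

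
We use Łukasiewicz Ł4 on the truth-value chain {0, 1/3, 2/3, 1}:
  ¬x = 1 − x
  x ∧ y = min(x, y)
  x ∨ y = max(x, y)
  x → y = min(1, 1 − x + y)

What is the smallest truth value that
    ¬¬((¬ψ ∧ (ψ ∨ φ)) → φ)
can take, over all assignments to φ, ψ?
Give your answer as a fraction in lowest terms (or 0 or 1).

Take φ = 0, ψ = 1/3:
¬ψ = ¬1/3 = 2/3
ψ ∨ φ = 1/3 ∨ 0 = 1/3
¬ψ ∧ (ψ ∨ φ) = 2/3 ∧ 1/3 = 1/3
(¬ψ ∧ (ψ ∨ φ)) → φ = 1/3 → 0 = 2/3
¬((¬ψ ∧ (ψ ∨ φ)) → φ) = ¬2/3 = 1/3
¬¬((¬ψ ∧ (ψ ∨ φ)) → φ) = ¬1/3 = 2/3
No assignment yields a value below 2/3, so this is the minimum.

2/3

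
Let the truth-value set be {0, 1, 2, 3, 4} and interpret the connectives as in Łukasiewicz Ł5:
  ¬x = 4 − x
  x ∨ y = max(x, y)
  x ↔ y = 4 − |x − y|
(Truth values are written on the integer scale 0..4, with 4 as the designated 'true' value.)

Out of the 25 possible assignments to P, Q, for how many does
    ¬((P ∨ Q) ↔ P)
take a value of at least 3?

value 4: 1 assignment (counts)
value 3: 2 assignments (counts)
value 2: 3 assignments
value 1: 4 assignments
value 0: 15 assignments
So 3 of the 25 assignments meet the threshold.

3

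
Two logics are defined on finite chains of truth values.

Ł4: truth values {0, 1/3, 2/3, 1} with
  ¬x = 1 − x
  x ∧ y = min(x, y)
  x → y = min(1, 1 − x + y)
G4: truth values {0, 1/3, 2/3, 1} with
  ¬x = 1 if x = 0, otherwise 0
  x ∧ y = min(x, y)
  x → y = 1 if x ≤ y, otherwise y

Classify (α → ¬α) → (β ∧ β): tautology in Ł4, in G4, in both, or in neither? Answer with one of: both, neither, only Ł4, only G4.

In Ł4: at α = 0, β = 0 the value is 0 — not a tautology.
In G4: at α = 0, β = 0 the value is 0 — not a tautology.

neither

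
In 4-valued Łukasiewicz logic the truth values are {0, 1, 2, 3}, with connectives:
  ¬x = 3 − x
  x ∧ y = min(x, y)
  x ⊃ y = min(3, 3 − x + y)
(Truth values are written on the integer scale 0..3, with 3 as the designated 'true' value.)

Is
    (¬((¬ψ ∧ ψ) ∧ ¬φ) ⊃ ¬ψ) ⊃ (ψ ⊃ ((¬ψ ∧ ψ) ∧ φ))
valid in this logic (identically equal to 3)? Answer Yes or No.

Counterexample: take φ = 0, ψ = 1.
¬ψ = ¬1 = 2
¬ψ ∧ ψ = 2 ∧ 1 = 1
¬φ = ¬0 = 3
(¬ψ ∧ ψ) ∧ ¬φ = 1 ∧ 3 = 1
¬((¬ψ ∧ ψ) ∧ ¬φ) = ¬1 = 2
¬ψ = ¬1 = 2
¬((¬ψ ∧ ψ) ∧ ¬φ) ⊃ ¬ψ = 2 ⊃ 2 = 3
¬ψ = ¬1 = 2
¬ψ ∧ ψ = 2 ∧ 1 = 1
(¬ψ ∧ ψ) ∧ φ = 1 ∧ 0 = 0
ψ ⊃ ((¬ψ ∧ ψ) ∧ φ) = 1 ⊃ 0 = 2
(¬((¬ψ ∧ ψ) ∧ ¬φ) ⊃ ¬ψ) ⊃ (ψ ⊃ ((¬ψ ∧ ψ) ∧ φ)) = 3 ⊃ 2 = 2
This gives 2 ≠ 3.

No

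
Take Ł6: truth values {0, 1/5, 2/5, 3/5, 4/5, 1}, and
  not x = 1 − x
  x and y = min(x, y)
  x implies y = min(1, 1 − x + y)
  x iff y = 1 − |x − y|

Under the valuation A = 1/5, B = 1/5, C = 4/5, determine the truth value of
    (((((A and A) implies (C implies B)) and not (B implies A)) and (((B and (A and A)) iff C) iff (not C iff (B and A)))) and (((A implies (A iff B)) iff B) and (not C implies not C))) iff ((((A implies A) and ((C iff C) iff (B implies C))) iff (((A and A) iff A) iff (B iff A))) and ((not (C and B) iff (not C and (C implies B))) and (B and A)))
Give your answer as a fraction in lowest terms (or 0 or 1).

A and A = 1/5 and 1/5 = 1/5
C implies B = 4/5 implies 1/5 = 2/5
(A and A) implies (C implies B) = 1/5 implies 2/5 = 1
B implies A = 1/5 implies 1/5 = 1
not (B implies A) = not 1 = 0
((A and A) implies (C implies B)) and not (B implies A) = 1 and 0 = 0
A and A = 1/5 and 1/5 = 1/5
B and (A and A) = 1/5 and 1/5 = 1/5
(B and (A and A)) iff C = 1/5 iff 4/5 = 2/5
not C = not 4/5 = 1/5
B and A = 1/5 and 1/5 = 1/5
not C iff (B and A) = 1/5 iff 1/5 = 1
((B and (A and A)) iff C) iff (not C iff (B and A)) = 2/5 iff 1 = 2/5
(((A and A) implies (C implies B)) and not (B implies A)) and (((B and (A and A)) iff C) iff (not C iff (B and A))) = 0 and 2/5 = 0
A iff B = 1/5 iff 1/5 = 1
A implies (A iff B) = 1/5 implies 1 = 1
(A implies (A iff B)) iff B = 1 iff 1/5 = 1/5
not C = not 4/5 = 1/5
not C = not 4/5 = 1/5
not C implies not C = 1/5 implies 1/5 = 1
((A implies (A iff B)) iff B) and (not C implies not C) = 1/5 and 1 = 1/5
((((A and A) implies (C implies B)) and not (B implies A)) and (((B and (A and A)) iff C) iff (not C iff (B and A)))) and (((A implies (A iff B)) iff B) and (not C implies not C)) = 0 and 1/5 = 0
A implies A = 1/5 implies 1/5 = 1
C iff C = 4/5 iff 4/5 = 1
B implies C = 1/5 implies 4/5 = 1
(C iff C) iff (B implies C) = 1 iff 1 = 1
(A implies A) and ((C iff C) iff (B implies C)) = 1 and 1 = 1
A and A = 1/5 and 1/5 = 1/5
(A and A) iff A = 1/5 iff 1/5 = 1
B iff A = 1/5 iff 1/5 = 1
((A and A) iff A) iff (B iff A) = 1 iff 1 = 1
((A implies A) and ((C iff C) iff (B implies C))) iff (((A and A) iff A) iff (B iff A)) = 1 iff 1 = 1
C and B = 4/5 and 1/5 = 1/5
not (C and B) = not 1/5 = 4/5
not C = not 4/5 = 1/5
C implies B = 4/5 implies 1/5 = 2/5
not C and (C implies B) = 1/5 and 2/5 = 1/5
not (C and B) iff (not C and (C implies B)) = 4/5 iff 1/5 = 2/5
B and A = 1/5 and 1/5 = 1/5
(not (C and B) iff (not C and (C implies B))) and (B and A) = 2/5 and 1/5 = 1/5
(((A implies A) and ((C iff C) iff (B implies C))) iff (((A and A) iff A) iff (B iff A))) and ((not (C and B) iff (not C and (C implies B))) and (B and A)) = 1 and 1/5 = 1/5
(((((A and A) implies (C implies B)) and not (B implies A)) and (((B and (A and A)) iff C) iff (not C iff (B and A)))) and (((A implies (A iff B)) iff B) and (not C implies not C))) iff ((((A implies A) and ((C iff C) iff (B implies C))) iff (((A and A) iff A) iff (B iff A))) and ((not (C and B) iff (not C and (C implies B))) and (B and A))) = 0 iff 1/5 = 4/5

4/5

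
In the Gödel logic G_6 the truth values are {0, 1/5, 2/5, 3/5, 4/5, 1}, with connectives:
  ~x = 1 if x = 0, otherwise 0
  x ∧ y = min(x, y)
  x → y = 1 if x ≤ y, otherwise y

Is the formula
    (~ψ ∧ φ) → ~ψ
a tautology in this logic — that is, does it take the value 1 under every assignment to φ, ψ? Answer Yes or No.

Yes

At φ = 1/5, ψ = 1, for instance:
~ψ = ~1 = 0
~ψ ∧ φ = 0 ∧ 1/5 = 0
(~ψ ∧ φ) → ~ψ = 0 → 0 = 1
and checking the remaining 35 assignments likewise gives ≥ 1 in every case.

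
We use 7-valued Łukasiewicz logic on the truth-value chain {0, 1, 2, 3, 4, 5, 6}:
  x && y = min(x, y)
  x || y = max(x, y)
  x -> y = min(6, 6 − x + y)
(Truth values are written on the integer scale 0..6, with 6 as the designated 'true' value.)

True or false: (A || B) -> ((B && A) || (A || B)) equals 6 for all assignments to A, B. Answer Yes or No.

At A = 1, B = 6, for instance:
A || B = 1 || 6 = 6
B && A = 6 && 1 = 1
(B && A) || (A || B) = 1 || 6 = 6
(A || B) -> ((B && A) || (A || B)) = 6 -> 6 = 6
and checking the remaining 48 assignments likewise gives ≥ 6 in every case.

Yes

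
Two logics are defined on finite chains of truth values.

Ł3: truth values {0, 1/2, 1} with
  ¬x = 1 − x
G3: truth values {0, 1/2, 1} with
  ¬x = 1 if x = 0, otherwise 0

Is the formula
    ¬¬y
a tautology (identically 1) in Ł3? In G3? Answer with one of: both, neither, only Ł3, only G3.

In Ł3: at y = 0 the value is 0 — not a tautology.
In G3: at y = 0 the value is 0 — not a tautology.

neither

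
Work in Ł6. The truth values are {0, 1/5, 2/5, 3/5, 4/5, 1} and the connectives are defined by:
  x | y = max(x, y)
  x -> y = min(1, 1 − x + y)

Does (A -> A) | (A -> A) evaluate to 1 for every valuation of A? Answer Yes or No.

Yes

A = 0 ↦ 1
A = 1/5 ↦ 1
A = 2/5 ↦ 1
A = 3/5 ↦ 1
A = 4/5 ↦ 1
A = 1 ↦ 1
Every assignment gives a value ≥ 1.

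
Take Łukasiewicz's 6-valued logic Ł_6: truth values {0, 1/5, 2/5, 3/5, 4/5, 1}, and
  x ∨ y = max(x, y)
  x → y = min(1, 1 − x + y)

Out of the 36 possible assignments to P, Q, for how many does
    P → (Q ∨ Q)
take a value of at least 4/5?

26

value 1: 21 assignments (counts)
value 4/5: 5 assignments (counts)
value 3/5: 4 assignments
value 2/5: 3 assignments
value 1/5: 2 assignments
value 0: 1 assignment
So 26 of the 36 assignments meet the threshold.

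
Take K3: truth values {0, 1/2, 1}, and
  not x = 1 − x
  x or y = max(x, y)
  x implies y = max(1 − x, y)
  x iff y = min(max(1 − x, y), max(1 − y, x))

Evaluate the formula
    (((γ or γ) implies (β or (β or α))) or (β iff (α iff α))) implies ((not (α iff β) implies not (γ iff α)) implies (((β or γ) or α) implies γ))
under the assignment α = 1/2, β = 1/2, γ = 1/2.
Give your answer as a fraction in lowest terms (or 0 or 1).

γ or γ = 1/2 or 1/2 = 1/2
β or α = 1/2 or 1/2 = 1/2
β or (β or α) = 1/2 or 1/2 = 1/2
(γ or γ) implies (β or (β or α)) = 1/2 implies 1/2 = 1/2
α iff α = 1/2 iff 1/2 = 1/2
β iff (α iff α) = 1/2 iff 1/2 = 1/2
((γ or γ) implies (β or (β or α))) or (β iff (α iff α)) = 1/2 or 1/2 = 1/2
α iff β = 1/2 iff 1/2 = 1/2
not (α iff β) = not 1/2 = 1/2
γ iff α = 1/2 iff 1/2 = 1/2
not (γ iff α) = not 1/2 = 1/2
not (α iff β) implies not (γ iff α) = 1/2 implies 1/2 = 1/2
β or γ = 1/2 or 1/2 = 1/2
(β or γ) or α = 1/2 or 1/2 = 1/2
((β or γ) or α) implies γ = 1/2 implies 1/2 = 1/2
(not (α iff β) implies not (γ iff α)) implies (((β or γ) or α) implies γ) = 1/2 implies 1/2 = 1/2
(((γ or γ) implies (β or (β or α))) or (β iff (α iff α))) implies ((not (α iff β) implies not (γ iff α)) implies (((β or γ) or α) implies γ)) = 1/2 implies 1/2 = 1/2

1/2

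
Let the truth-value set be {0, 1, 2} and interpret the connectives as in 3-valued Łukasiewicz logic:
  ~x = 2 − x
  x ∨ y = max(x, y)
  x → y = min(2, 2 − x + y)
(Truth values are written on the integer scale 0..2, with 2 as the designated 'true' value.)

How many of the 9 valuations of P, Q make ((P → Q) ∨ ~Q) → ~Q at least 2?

P = 0, Q = 0 ↦ 2  ≥
P = 0, Q = 1 ↦ 1  <
P = 0, Q = 2 ↦ 0  <
P = 1, Q = 0 ↦ 2  ≥
P = 1, Q = 1 ↦ 1  <
P = 1, Q = 2 ↦ 0  <
P = 2, Q = 0 ↦ 2  ≥
P = 2, Q = 1 ↦ 2  ≥
P = 2, Q = 2 ↦ 0  <
So 4 of the 9 assignments meet the threshold.

4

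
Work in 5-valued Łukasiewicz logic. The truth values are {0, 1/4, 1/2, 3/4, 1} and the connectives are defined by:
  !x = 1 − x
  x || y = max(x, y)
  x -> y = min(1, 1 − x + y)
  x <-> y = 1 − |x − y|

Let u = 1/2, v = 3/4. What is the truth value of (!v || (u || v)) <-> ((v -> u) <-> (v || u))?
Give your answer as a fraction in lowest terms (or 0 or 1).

!v = !3/4 = 1/4
u || v = 1/2 || 3/4 = 3/4
!v || (u || v) = 1/4 || 3/4 = 3/4
v -> u = 3/4 -> 1/2 = 3/4
v || u = 3/4 || 1/2 = 3/4
(v -> u) <-> (v || u) = 3/4 <-> 3/4 = 1
(!v || (u || v)) <-> ((v -> u) <-> (v || u)) = 3/4 <-> 1 = 3/4

3/4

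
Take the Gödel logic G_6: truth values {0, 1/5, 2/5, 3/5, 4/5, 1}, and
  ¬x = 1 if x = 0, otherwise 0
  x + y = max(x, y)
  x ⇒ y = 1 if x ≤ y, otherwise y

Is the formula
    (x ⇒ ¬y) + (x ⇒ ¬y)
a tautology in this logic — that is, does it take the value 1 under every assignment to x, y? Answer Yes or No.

No

Counterexample: take x = 1/5, y = 1/5.
¬y = ¬1/5 = 0
x ⇒ ¬y = 1/5 ⇒ 0 = 0
¬y = ¬1/5 = 0
x ⇒ ¬y = 1/5 ⇒ 0 = 0
(x ⇒ ¬y) + (x ⇒ ¬y) = 0 + 0 = 0
This gives 0 ≠ 1.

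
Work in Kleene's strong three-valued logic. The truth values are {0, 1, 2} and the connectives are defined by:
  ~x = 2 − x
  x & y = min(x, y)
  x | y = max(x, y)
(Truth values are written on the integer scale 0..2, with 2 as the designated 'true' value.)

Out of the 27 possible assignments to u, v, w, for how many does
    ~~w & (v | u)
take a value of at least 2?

value 2: 5 assignments (counts)
value 1: 11 assignments
value 0: 11 assignments
So 5 of the 27 assignments meet the threshold.

5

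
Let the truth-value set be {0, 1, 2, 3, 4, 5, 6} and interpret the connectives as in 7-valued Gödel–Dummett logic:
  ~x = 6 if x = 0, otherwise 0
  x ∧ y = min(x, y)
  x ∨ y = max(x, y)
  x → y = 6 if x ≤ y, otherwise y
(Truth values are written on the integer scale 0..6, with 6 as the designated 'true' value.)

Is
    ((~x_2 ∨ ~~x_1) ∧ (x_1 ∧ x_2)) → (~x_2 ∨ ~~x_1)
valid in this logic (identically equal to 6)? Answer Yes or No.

At x_1 = 1, x_2 = 0, for instance:
~x_2 = ~0 = 6
~x_1 = ~1 = 0
~~x_1 = ~0 = 6
~x_2 ∨ ~~x_1 = 6 ∨ 6 = 6
x_1 ∧ x_2 = 1 ∧ 0 = 0
(~x_2 ∨ ~~x_1) ∧ (x_1 ∧ x_2) = 6 ∧ 0 = 0
((~x_2 ∨ ~~x_1) ∧ (x_1 ∧ x_2)) → (~x_2 ∨ ~~x_1) = 0 → 6 = 6
and checking the remaining 48 assignments likewise gives ≥ 6 in every case.

Yes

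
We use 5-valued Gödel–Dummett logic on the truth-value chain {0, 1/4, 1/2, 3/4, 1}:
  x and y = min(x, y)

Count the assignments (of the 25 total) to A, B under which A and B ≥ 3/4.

4

value 1: 1 assignment (counts)
value 3/4: 3 assignments (counts)
value 1/2: 5 assignments
value 1/4: 7 assignments
value 0: 9 assignments
So 4 of the 25 assignments meet the threshold.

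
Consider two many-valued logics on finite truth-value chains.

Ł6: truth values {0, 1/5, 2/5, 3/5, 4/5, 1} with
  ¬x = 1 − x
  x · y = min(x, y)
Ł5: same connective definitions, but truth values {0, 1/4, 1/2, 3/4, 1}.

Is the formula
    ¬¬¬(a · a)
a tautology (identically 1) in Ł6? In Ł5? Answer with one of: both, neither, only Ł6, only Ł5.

neither

In Ł6: at a = 1/5 the value is 4/5 — not a tautology.
In Ł5: at a = 1/4 the value is 3/4 — not a tautology.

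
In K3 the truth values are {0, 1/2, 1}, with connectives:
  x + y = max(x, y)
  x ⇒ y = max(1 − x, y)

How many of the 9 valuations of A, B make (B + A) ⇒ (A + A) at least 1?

4

A = 0, B = 0 ↦ 1  ≥
A = 0, B = 1/2 ↦ 1/2  <
A = 0, B = 1 ↦ 0  <
A = 1/2, B = 0 ↦ 1/2  <
A = 1/2, B = 1/2 ↦ 1/2  <
A = 1/2, B = 1 ↦ 1/2  <
A = 1, B = 0 ↦ 1  ≥
A = 1, B = 1/2 ↦ 1  ≥
A = 1, B = 1 ↦ 1  ≥
So 4 of the 9 assignments meet the threshold.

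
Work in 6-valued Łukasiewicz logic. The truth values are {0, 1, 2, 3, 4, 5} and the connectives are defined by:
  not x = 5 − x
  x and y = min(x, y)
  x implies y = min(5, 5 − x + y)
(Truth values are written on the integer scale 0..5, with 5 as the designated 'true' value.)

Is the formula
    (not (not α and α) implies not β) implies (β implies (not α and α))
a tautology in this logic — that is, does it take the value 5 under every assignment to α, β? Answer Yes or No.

Yes

At α = 3, β = 3, for instance:
not α = not 3 = 2
not α and α = 2 and 3 = 2
not (not α and α) = not 2 = 3
not β = not 3 = 2
not (not α and α) implies not β = 3 implies 2 = 4
β implies (not α and α) = 3 implies 2 = 4
(not (not α and α) implies not β) implies (β implies (not α and α)) = 4 implies 4 = 5
and checking the remaining 35 assignments likewise gives ≥ 5 in every case.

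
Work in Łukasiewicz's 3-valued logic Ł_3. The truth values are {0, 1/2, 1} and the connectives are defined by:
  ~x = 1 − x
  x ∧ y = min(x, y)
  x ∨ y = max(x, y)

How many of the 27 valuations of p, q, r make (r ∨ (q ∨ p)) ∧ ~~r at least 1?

value 1: 9 assignments (counts)
value 1/2: 9 assignments
value 0: 9 assignments
So 9 of the 27 assignments meet the threshold.

9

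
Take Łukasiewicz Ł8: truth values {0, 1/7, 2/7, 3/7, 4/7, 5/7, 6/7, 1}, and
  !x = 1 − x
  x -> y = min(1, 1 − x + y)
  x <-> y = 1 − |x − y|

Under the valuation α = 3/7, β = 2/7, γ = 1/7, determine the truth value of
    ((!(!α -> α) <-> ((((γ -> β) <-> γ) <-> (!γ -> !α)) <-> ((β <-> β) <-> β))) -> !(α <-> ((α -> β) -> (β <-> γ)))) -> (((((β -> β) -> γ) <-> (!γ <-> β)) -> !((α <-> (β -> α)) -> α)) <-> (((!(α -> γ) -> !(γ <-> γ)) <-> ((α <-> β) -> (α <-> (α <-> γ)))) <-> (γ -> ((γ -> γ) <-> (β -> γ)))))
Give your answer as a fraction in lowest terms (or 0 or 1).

3/7

!α = !3/7 = 4/7
!α -> α = 4/7 -> 3/7 = 6/7
!(!α -> α) = !6/7 = 1/7
γ -> β = 1/7 -> 2/7 = 1
(γ -> β) <-> γ = 1 <-> 1/7 = 1/7
!γ = !1/7 = 6/7
!α = !3/7 = 4/7
!γ -> !α = 6/7 -> 4/7 = 5/7
((γ -> β) <-> γ) <-> (!γ -> !α) = 1/7 <-> 5/7 = 3/7
β <-> β = 2/7 <-> 2/7 = 1
(β <-> β) <-> β = 1 <-> 2/7 = 2/7
(((γ -> β) <-> γ) <-> (!γ -> !α)) <-> ((β <-> β) <-> β) = 3/7 <-> 2/7 = 6/7
!(!α -> α) <-> ((((γ -> β) <-> γ) <-> (!γ -> !α)) <-> ((β <-> β) <-> β)) = 1/7 <-> 6/7 = 2/7
α -> β = 3/7 -> 2/7 = 6/7
β <-> γ = 2/7 <-> 1/7 = 6/7
(α -> β) -> (β <-> γ) = 6/7 -> 6/7 = 1
α <-> ((α -> β) -> (β <-> γ)) = 3/7 <-> 1 = 3/7
!(α <-> ((α -> β) -> (β <-> γ))) = !3/7 = 4/7
(!(!α -> α) <-> ((((γ -> β) <-> γ) <-> (!γ -> !α)) <-> ((β <-> β) <-> β))) -> !(α <-> ((α -> β) -> (β <-> γ))) = 2/7 -> 4/7 = 1
β -> β = 2/7 -> 2/7 = 1
(β -> β) -> γ = 1 -> 1/7 = 1/7
!γ = !1/7 = 6/7
!γ <-> β = 6/7 <-> 2/7 = 3/7
((β -> β) -> γ) <-> (!γ <-> β) = 1/7 <-> 3/7 = 5/7
β -> α = 2/7 -> 3/7 = 1
α <-> (β -> α) = 3/7 <-> 1 = 3/7
(α <-> (β -> α)) -> α = 3/7 -> 3/7 = 1
!((α <-> (β -> α)) -> α) = !1 = 0
(((β -> β) -> γ) <-> (!γ <-> β)) -> !((α <-> (β -> α)) -> α) = 5/7 -> 0 = 2/7
α -> γ = 3/7 -> 1/7 = 5/7
!(α -> γ) = !5/7 = 2/7
γ <-> γ = 1/7 <-> 1/7 = 1
!(γ <-> γ) = !1 = 0
!(α -> γ) -> !(γ <-> γ) = 2/7 -> 0 = 5/7
α <-> β = 3/7 <-> 2/7 = 6/7
α <-> γ = 3/7 <-> 1/7 = 5/7
α <-> (α <-> γ) = 3/7 <-> 5/7 = 5/7
(α <-> β) -> (α <-> (α <-> γ)) = 6/7 -> 5/7 = 6/7
(!(α -> γ) -> !(γ <-> γ)) <-> ((α <-> β) -> (α <-> (α <-> γ))) = 5/7 <-> 6/7 = 6/7
γ -> γ = 1/7 -> 1/7 = 1
β -> γ = 2/7 -> 1/7 = 6/7
(γ -> γ) <-> (β -> γ) = 1 <-> 6/7 = 6/7
γ -> ((γ -> γ) <-> (β -> γ)) = 1/7 -> 6/7 = 1
((!(α -> γ) -> !(γ <-> γ)) <-> ((α <-> β) -> (α <-> (α <-> γ)))) <-> (γ -> ((γ -> γ) <-> (β -> γ))) = 6/7 <-> 1 = 6/7
((((β -> β) -> γ) <-> (!γ <-> β)) -> !((α <-> (β -> α)) -> α)) <-> (((!(α -> γ) -> !(γ <-> γ)) <-> ((α <-> β) -> (α <-> (α <-> γ)))) <-> (γ -> ((γ -> γ) <-> (β -> γ)))) = 2/7 <-> 6/7 = 3/7
((!(!α -> α) <-> ((((γ -> β) <-> γ) <-> (!γ -> !α)) <-> ((β <-> β) <-> β))) -> !(α <-> ((α -> β) -> (β <-> γ)))) -> (((((β -> β) -> γ) <-> (!γ <-> β)) -> !((α <-> (β -> α)) -> α)) <-> (((!(α -> γ) -> !(γ <-> γ)) <-> ((α <-> β) -> (α <-> (α <-> γ)))) <-> (γ -> ((γ -> γ) <-> (β -> γ))))) = 1 -> 3/7 = 3/7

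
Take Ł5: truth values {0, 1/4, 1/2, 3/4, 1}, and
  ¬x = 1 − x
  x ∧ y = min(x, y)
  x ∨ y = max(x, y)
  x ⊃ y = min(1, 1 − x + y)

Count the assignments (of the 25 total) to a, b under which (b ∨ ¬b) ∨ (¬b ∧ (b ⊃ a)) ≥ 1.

value 1: 10 assignments (counts)
value 3/4: 10 assignments
value 1/2: 5 assignments
So 10 of the 25 assignments meet the threshold.

10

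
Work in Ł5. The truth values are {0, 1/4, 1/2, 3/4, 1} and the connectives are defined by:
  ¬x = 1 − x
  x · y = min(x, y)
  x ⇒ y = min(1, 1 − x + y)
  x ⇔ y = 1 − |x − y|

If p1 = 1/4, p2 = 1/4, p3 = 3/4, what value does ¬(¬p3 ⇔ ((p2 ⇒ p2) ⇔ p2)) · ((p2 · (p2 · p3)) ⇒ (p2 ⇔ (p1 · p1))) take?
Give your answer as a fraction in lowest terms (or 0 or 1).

¬p3 = ¬3/4 = 1/4
p2 ⇒ p2 = 1/4 ⇒ 1/4 = 1
(p2 ⇒ p2) ⇔ p2 = 1 ⇔ 1/4 = 1/4
¬p3 ⇔ ((p2 ⇒ p2) ⇔ p2) = 1/4 ⇔ 1/4 = 1
¬(¬p3 ⇔ ((p2 ⇒ p2) ⇔ p2)) = ¬1 = 0
p2 · p3 = 1/4 · 3/4 = 1/4
p2 · (p2 · p3) = 1/4 · 1/4 = 1/4
p1 · p1 = 1/4 · 1/4 = 1/4
p2 ⇔ (p1 · p1) = 1/4 ⇔ 1/4 = 1
(p2 · (p2 · p3)) ⇒ (p2 ⇔ (p1 · p1)) = 1/4 ⇒ 1 = 1
¬(¬p3 ⇔ ((p2 ⇒ p2) ⇔ p2)) · ((p2 · (p2 · p3)) ⇒ (p2 ⇔ (p1 · p1))) = 0 · 1 = 0

0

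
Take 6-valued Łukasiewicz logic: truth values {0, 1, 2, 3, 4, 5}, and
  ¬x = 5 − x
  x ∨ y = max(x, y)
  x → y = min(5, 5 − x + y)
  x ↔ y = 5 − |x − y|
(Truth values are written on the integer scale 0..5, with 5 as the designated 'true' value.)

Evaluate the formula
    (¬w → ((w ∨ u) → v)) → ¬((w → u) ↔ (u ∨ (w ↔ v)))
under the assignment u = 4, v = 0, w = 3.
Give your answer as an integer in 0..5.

¬w = ¬3 = 2
w ∨ u = 3 ∨ 4 = 4
(w ∨ u) → v = 4 → 0 = 1
¬w → ((w ∨ u) → v) = 2 → 1 = 4
w → u = 3 → 4 = 5
w ↔ v = 3 ↔ 0 = 2
u ∨ (w ↔ v) = 4 ∨ 2 = 4
(w → u) ↔ (u ∨ (w ↔ v)) = 5 ↔ 4 = 4
¬((w → u) ↔ (u ∨ (w ↔ v))) = ¬4 = 1
(¬w → ((w ∨ u) → v)) → ¬((w → u) ↔ (u ∨ (w ↔ v))) = 4 → 1 = 2

2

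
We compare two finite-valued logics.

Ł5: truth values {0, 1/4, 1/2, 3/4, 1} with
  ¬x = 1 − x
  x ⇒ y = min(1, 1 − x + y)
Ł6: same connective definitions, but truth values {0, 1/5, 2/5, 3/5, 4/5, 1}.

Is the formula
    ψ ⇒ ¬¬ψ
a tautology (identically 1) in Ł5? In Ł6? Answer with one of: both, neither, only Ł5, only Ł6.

In Ł5: every assignment gives 1 — tautology.
In Ł6: every assignment gives 1 — tautology.

both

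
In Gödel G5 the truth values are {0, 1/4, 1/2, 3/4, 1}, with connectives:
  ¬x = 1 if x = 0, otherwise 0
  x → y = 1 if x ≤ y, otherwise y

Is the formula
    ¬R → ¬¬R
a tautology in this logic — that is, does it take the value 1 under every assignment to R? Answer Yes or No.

No

Counterexample: take R = 0.
¬R = ¬0 = 1
¬R = ¬0 = 1
¬¬R = ¬1 = 0
¬R → ¬¬R = 1 → 0 = 0
This gives 0 ≠ 1.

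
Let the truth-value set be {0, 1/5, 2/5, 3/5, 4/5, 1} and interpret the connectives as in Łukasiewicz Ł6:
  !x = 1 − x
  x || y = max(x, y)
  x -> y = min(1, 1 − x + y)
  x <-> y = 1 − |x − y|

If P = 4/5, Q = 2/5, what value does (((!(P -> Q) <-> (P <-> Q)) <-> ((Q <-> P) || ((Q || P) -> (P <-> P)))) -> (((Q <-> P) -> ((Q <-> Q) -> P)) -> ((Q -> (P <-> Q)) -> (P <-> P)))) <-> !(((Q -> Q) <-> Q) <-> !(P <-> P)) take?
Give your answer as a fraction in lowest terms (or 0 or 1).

P -> Q = 4/5 -> 2/5 = 3/5
!(P -> Q) = !3/5 = 2/5
P <-> Q = 4/5 <-> 2/5 = 3/5
!(P -> Q) <-> (P <-> Q) = 2/5 <-> 3/5 = 4/5
Q <-> P = 2/5 <-> 4/5 = 3/5
Q || P = 2/5 || 4/5 = 4/5
P <-> P = 4/5 <-> 4/5 = 1
(Q || P) -> (P <-> P) = 4/5 -> 1 = 1
(Q <-> P) || ((Q || P) -> (P <-> P)) = 3/5 || 1 = 1
(!(P -> Q) <-> (P <-> Q)) <-> ((Q <-> P) || ((Q || P) -> (P <-> P))) = 4/5 <-> 1 = 4/5
Q <-> P = 2/5 <-> 4/5 = 3/5
Q <-> Q = 2/5 <-> 2/5 = 1
(Q <-> Q) -> P = 1 -> 4/5 = 4/5
(Q <-> P) -> ((Q <-> Q) -> P) = 3/5 -> 4/5 = 1
P <-> Q = 4/5 <-> 2/5 = 3/5
Q -> (P <-> Q) = 2/5 -> 3/5 = 1
P <-> P = 4/5 <-> 4/5 = 1
(Q -> (P <-> Q)) -> (P <-> P) = 1 -> 1 = 1
((Q <-> P) -> ((Q <-> Q) -> P)) -> ((Q -> (P <-> Q)) -> (P <-> P)) = 1 -> 1 = 1
((!(P -> Q) <-> (P <-> Q)) <-> ((Q <-> P) || ((Q || P) -> (P <-> P)))) -> (((Q <-> P) -> ((Q <-> Q) -> P)) -> ((Q -> (P <-> Q)) -> (P <-> P))) = 4/5 -> 1 = 1
Q -> Q = 2/5 -> 2/5 = 1
(Q -> Q) <-> Q = 1 <-> 2/5 = 2/5
P <-> P = 4/5 <-> 4/5 = 1
!(P <-> P) = !1 = 0
((Q -> Q) <-> Q) <-> !(P <-> P) = 2/5 <-> 0 = 3/5
!(((Q -> Q) <-> Q) <-> !(P <-> P)) = !3/5 = 2/5
(((!(P -> Q) <-> (P <-> Q)) <-> ((Q <-> P) || ((Q || P) -> (P <-> P)))) -> (((Q <-> P) -> ((Q <-> Q) -> P)) -> ((Q -> (P <-> Q)) -> (P <-> P)))) <-> !(((Q -> Q) <-> Q) <-> !(P <-> P)) = 1 <-> 2/5 = 2/5

2/5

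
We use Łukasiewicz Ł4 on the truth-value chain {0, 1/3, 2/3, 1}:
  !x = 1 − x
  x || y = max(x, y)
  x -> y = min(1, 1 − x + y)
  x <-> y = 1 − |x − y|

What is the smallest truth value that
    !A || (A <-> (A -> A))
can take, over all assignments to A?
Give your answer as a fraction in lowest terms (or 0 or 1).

Take A = 1/3:
!A = !1/3 = 2/3
A -> A = 1/3 -> 1/3 = 1
A <-> (A -> A) = 1/3 <-> 1 = 1/3
!A || (A <-> (A -> A)) = 2/3 || 1/3 = 2/3
No assignment yields a value below 2/3, so this is the minimum.

2/3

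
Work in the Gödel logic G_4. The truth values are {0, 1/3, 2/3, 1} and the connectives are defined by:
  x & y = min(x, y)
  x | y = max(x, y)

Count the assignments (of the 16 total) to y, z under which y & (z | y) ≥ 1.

y = 0, z = 0 ↦ 0  <
y = 0, z = 1/3 ↦ 0  <
y = 0, z = 2/3 ↦ 0  <
y = 0, z = 1 ↦ 0  <
y = 1/3, z = 0 ↦ 1/3  <
y = 1/3, z = 1/3 ↦ 1/3  <
y = 1/3, z = 2/3 ↦ 1/3  <
y = 1/3, z = 1 ↦ 1/3  <
y = 2/3, z = 0 ↦ 2/3  <
y = 2/3, z = 1/3 ↦ 2/3  <
y = 2/3, z = 2/3 ↦ 2/3  <
y = 2/3, z = 1 ↦ 2/3  <
y = 1, z = 0 ↦ 1  ≥
y = 1, z = 1/3 ↦ 1  ≥
y = 1, z = 2/3 ↦ 1  ≥
y = 1, z = 1 ↦ 1  ≥
So 4 of the 16 assignments meet the threshold.

4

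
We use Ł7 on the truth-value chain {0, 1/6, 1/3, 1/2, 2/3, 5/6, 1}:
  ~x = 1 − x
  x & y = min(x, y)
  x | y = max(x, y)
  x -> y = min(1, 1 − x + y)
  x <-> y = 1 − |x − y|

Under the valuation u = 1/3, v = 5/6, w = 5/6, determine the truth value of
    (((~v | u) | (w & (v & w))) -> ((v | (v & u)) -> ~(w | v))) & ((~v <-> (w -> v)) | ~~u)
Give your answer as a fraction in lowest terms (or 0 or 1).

1/3

~v = ~5/6 = 1/6
~v | u = 1/6 | 1/3 = 1/3
v & w = 5/6 & 5/6 = 5/6
w & (v & w) = 5/6 & 5/6 = 5/6
(~v | u) | (w & (v & w)) = 1/3 | 5/6 = 5/6
v & u = 5/6 & 1/3 = 1/3
v | (v & u) = 5/6 | 1/3 = 5/6
w | v = 5/6 | 5/6 = 5/6
~(w | v) = ~5/6 = 1/6
(v | (v & u)) -> ~(w | v) = 5/6 -> 1/6 = 1/3
((~v | u) | (w & (v & w))) -> ((v | (v & u)) -> ~(w | v)) = 5/6 -> 1/3 = 1/2
~v = ~5/6 = 1/6
w -> v = 5/6 -> 5/6 = 1
~v <-> (w -> v) = 1/6 <-> 1 = 1/6
~u = ~1/3 = 2/3
~~u = ~2/3 = 1/3
(~v <-> (w -> v)) | ~~u = 1/6 | 1/3 = 1/3
(((~v | u) | (w & (v & w))) -> ((v | (v & u)) -> ~(w | v))) & ((~v <-> (w -> v)) | ~~u) = 1/2 & 1/3 = 1/3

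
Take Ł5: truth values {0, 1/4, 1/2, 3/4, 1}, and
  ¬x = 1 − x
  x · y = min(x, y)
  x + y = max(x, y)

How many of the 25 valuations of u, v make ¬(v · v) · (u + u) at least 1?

1

value 1: 1 assignment (counts)
value 3/4: 3 assignments
value 1/2: 5 assignments
value 1/4: 7 assignments
value 0: 9 assignments
So 1 of the 25 assignments meets the threshold.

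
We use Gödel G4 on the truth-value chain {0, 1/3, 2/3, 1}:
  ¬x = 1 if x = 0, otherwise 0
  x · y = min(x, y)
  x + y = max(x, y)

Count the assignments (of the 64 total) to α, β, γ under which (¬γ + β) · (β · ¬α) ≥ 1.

4

value 1: 4 assignments (counts)
value 2/3: 4 assignments
value 1/3: 4 assignments
value 0: 52 assignments
So 4 of the 64 assignments meet the threshold.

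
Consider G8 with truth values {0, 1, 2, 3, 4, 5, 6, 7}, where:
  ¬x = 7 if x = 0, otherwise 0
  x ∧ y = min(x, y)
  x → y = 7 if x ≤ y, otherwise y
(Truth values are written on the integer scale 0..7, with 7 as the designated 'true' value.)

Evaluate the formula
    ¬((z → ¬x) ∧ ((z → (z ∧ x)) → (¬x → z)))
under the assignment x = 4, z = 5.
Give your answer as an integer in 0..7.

¬x = ¬4 = 0
z → ¬x = 5 → 0 = 0
z ∧ x = 5 ∧ 4 = 4
z → (z ∧ x) = 5 → 4 = 4
¬x = ¬4 = 0
¬x → z = 0 → 5 = 7
(z → (z ∧ x)) → (¬x → z) = 4 → 7 = 7
(z → ¬x) ∧ ((z → (z ∧ x)) → (¬x → z)) = 0 ∧ 7 = 0
¬((z → ¬x) ∧ ((z → (z ∧ x)) → (¬x → z))) = ¬0 = 7

7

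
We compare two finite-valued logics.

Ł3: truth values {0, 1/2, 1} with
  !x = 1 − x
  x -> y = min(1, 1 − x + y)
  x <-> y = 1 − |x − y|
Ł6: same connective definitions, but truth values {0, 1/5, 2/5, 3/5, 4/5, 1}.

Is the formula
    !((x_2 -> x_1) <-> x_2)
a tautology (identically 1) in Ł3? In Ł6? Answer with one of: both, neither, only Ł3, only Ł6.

neither

In Ł3: at x_1 = 0, x_2 = 1/2 the value is 0 — not a tautology.
In Ł6: at x_1 = 0, x_2 = 1/5 the value is 3/5 — not a tautology.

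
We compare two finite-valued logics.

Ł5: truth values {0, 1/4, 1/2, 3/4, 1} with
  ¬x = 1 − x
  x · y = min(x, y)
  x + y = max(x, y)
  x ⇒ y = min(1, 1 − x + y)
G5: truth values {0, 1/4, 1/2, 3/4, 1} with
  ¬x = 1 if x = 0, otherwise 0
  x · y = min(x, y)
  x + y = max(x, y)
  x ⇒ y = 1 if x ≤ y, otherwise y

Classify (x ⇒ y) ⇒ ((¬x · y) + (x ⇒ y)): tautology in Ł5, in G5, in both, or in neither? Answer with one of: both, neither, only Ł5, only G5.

both

In Ł5: every assignment gives 1 — tautology.
In G5: every assignment gives 1 — tautology.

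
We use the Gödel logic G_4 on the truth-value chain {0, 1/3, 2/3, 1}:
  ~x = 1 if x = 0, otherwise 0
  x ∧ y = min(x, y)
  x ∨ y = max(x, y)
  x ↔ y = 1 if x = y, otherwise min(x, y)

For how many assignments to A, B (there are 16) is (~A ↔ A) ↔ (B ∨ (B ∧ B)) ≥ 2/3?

A = 0, B = 0 ↦ 1  ≥
A = 0, B = 1/3 ↦ 0  <
A = 0, B = 2/3 ↦ 0  <
A = 0, B = 1 ↦ 0  <
A = 1/3, B = 0 ↦ 1  ≥
A = 1/3, B = 1/3 ↦ 0  <
A = 1/3, B = 2/3 ↦ 0  <
A = 1/3, B = 1 ↦ 0  <
A = 2/3, B = 0 ↦ 1  ≥
A = 2/3, B = 1/3 ↦ 0  <
A = 2/3, B = 2/3 ↦ 0  <
A = 2/3, B = 1 ↦ 0  <
A = 1, B = 0 ↦ 1  ≥
A = 1, B = 1/3 ↦ 0  <
A = 1, B = 2/3 ↦ 0  <
A = 1, B = 1 ↦ 0  <
So 4 of the 16 assignments meet the threshold.

4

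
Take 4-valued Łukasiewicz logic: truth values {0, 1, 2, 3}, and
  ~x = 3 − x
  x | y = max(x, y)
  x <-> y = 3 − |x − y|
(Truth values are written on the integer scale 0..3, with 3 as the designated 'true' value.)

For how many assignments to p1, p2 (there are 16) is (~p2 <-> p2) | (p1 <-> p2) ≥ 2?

p1 = 0, p2 = 0 ↦ 3  ≥
p1 = 0, p2 = 1 ↦ 2  ≥
p1 = 0, p2 = 2 ↦ 2  ≥
p1 = 0, p2 = 3 ↦ 0  <
p1 = 1, p2 = 0 ↦ 2  ≥
p1 = 1, p2 = 1 ↦ 3  ≥
p1 = 1, p2 = 2 ↦ 2  ≥
p1 = 1, p2 = 3 ↦ 1  <
p1 = 2, p2 = 0 ↦ 1  <
p1 = 2, p2 = 1 ↦ 2  ≥
p1 = 2, p2 = 2 ↦ 3  ≥
p1 = 2, p2 = 3 ↦ 2  ≥
p1 = 3, p2 = 0 ↦ 0  <
p1 = 3, p2 = 1 ↦ 2  ≥
p1 = 3, p2 = 2 ↦ 2  ≥
p1 = 3, p2 = 3 ↦ 3  ≥
So 12 of the 16 assignments meet the threshold.

12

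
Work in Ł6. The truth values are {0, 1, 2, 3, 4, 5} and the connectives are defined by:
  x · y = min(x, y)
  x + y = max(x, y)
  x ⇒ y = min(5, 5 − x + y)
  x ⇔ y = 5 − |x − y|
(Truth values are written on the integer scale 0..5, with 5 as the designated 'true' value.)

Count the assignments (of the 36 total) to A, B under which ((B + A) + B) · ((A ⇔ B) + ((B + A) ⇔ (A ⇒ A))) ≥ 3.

27

value 5: 11 assignments (counts)
value 4: 9 assignments (counts)
value 3: 7 assignments (counts)
value 2: 5 assignments
value 1: 3 assignments
value 0: 1 assignment
So 27 of the 36 assignments meet the threshold.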